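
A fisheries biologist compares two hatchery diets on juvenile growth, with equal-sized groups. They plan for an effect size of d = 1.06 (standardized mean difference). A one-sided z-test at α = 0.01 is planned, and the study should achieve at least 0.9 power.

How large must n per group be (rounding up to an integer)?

Set Φ(δ − 2.326) = 0.9; then δ − 2.326 = Φ⁻¹(0.9) = 1.282, giving δ = 3.608.
δ = d·√(n/2) ⇒ n = 2(δ/d)² = 2 × (3.608 / 1.06)² = 23.17.
Round up to the next whole unit.

n = 24 per group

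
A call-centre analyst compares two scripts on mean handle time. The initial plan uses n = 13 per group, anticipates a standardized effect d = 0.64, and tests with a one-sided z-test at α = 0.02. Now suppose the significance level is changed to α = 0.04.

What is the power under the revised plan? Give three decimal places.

Power ≈ 0.453

δ = d·√(n/2) = 0.64 × √(13/2) = 1.6317 (unchanged). New critical value: z_{0.04} = 1.751.
Revised power = P(Z > 1.751 − δ) = Φ(-0.119) = 0.4526.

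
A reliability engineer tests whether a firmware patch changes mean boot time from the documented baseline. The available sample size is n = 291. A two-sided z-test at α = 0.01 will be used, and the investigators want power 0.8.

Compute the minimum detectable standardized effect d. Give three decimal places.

Need Φ(δ − 2.576) = 0.8, so δ = 2.576 + 0.842 = 3.417.
(The second rejection-region term Φ(−δ − z_{α/2}) is negligible and dropped.)
δ = d·√n ⇒ d = δ/√n = 3.417/√291 = 0.2003.

d ≈ 0.200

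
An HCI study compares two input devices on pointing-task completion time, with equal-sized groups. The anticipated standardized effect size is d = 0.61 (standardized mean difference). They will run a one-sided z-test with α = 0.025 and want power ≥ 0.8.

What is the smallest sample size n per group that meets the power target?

For power 0.8 need Φ(δ − z_{0.025}) = 0.8, so δ = z_{0.025} + z_{0.20} = 1.960 + 0.842 = 2.802.
δ = d·√(n/2) ⇒ n = 2(δ/d)² = 2 × (2.802 / 0.61)² = 42.19.
Rounding up, n = 43 per group.

n = 43 per group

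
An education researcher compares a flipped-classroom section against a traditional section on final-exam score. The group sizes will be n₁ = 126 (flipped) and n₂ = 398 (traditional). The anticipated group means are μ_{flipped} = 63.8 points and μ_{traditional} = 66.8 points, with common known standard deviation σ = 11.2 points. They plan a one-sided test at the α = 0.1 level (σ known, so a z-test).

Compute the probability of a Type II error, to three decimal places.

Standardized effect: d = |μ_{flipped} − μ_{traditional}| / σ = |63.8 − 66.8| / 11.2 = 0.2679
Noncentrality parameter: δ = d / √(1/n₁ + 1/n₂) = 0.2679 / √(1/126 + 1/398) = 2.6204
One-sided α = 0.1 → critical value z_{0.1} = 1.282.
Power = P(Z > 1.282 − δ) = Φ(1.339) = 0.9097.
Type II error: β = 1 − power = 1 − 0.9097 = 0.0903.

β ≈ 0.090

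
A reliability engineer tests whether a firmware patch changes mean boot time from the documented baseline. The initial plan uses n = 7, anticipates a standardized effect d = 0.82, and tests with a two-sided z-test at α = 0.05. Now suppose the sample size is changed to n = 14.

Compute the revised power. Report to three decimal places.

With n = 14: δ = d·√n = 0.82 × √14 = 3.0682. Critical value z_{0.025} = 1.960.
Revised power = Φ(δ − 1.960) + Φ(−δ − 1.960) = Φ(1.108) + Φ(-5.028) = 0.8661 + 0.0000 = 0.8661.

Power ≈ 0.866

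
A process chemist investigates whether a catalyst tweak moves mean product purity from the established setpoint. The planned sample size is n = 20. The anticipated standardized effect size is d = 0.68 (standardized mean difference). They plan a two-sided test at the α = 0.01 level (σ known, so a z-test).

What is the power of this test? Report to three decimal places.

Noncentrality parameter: δ = d·√n = 0.68 × √20 = 3.0411
Critical value for a two-sided test at α = 0.01: z_{α/2} = 2.576.
Power = Φ(δ − 2.576) + Φ(−δ − 2.576) = Φ(0.465) + Φ(-5.617) = 0.6791 + 0.0000 = 0.6791.

Power ≈ 0.679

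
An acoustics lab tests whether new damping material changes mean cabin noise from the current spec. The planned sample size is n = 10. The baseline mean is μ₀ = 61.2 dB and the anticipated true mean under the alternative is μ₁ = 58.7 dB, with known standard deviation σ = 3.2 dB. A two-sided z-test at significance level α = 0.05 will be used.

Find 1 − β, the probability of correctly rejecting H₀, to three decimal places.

Power ≈ 0.695

Standardized effect: d = |μ₁ − μ₀| / σ = |58.7 − 61.2| / 3.2 = 0.7812
Noncentrality parameter: δ = d·√n = 0.7812 × √10 = 2.4705
Critical value for a two-sided test at α = 0.05: z_{α/2} = 1.960.
Power = Φ(δ − 1.960) + Φ(−δ − 1.960) = Φ(0.511) + Φ(-4.430) = 0.6952 + 0.0000 = 0.6952.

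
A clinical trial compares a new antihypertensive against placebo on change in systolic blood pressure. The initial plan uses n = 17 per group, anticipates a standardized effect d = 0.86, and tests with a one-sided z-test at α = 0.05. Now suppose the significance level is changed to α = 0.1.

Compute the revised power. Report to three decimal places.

Power ≈ 0.890

δ = d·√(n/2) = 0.86 × √(17/2) = 2.5073 (unchanged). New critical value: z_{0.1} = 1.282.
Revised power = Φ(δ − 1.282) = Φ(1.226) = 0.8899.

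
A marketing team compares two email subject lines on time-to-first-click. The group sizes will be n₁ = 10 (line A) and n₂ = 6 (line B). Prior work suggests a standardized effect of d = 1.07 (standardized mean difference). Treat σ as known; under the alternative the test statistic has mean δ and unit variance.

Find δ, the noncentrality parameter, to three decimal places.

The noncentrality parameter scales effect size by the design's sample-size factor: δ = d / √(1/n₁ + 1/n₂) = 1.07 / √(1/10 + 1/6) = 2.0720

δ ≈ 2.072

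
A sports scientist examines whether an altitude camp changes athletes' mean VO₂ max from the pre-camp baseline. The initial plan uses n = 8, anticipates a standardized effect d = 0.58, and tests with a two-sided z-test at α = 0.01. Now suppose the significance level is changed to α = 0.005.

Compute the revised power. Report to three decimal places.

δ = d·√n = 0.58 × √8 = 1.6405 (unchanged). New critical value: z_{0.0025} = 2.807.
Revised power = Φ(δ − 2.807) + Φ(−δ − 2.807) = Φ(-1.167) + Φ(-4.448) = 0.1217 + 0.0000 = 0.1217.

Power ≈ 0.122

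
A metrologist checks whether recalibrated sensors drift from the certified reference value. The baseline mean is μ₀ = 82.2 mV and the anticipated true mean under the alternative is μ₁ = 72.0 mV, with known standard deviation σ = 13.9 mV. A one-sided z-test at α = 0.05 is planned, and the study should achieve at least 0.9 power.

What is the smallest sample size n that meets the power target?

n = 16

Standardized effect: d = |μ₁ − μ₀| / σ = |72.0 − 82.2| / 13.9 = 0.7338
For power 0.9 need Φ(δ − z_{0.05}) = 0.9, so δ = z_{0.05} + z_{0.10} = 1.645 + 1.282 = 2.926.
δ = d·√n ⇒ n = (δ/d)² = (2.926 / 0.7338)² = 15.90.
Rounding up, n = 16.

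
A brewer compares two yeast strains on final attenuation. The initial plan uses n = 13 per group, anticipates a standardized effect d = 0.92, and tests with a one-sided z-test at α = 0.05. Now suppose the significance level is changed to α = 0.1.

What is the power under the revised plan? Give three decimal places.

δ = d·√(n/2) = 0.92 × √(13/2) = 2.3455 (unchanged). New critical value: z_{0.1} = 1.282.
Revised power = Φ(δ − 1.282) = Φ(1.064) = 0.8563.

Power ≈ 0.856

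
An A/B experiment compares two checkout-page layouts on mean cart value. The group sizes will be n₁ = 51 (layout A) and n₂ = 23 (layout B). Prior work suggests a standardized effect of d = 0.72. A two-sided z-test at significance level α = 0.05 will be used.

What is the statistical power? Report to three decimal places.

Noncentrality parameter: δ = d / √(1/n₁ + 1/n₂) = 0.72 / √(1/51 + 1/23) = 2.8666
Two-sided α = 0.05 → critical value z_{0.025} = 1.960.
Power = Φ(δ − 1.960) + Φ(−δ − 1.960) = Φ(0.907) + Φ(-4.827) = 0.8177 + 0.0000 = 0.8177.

Power ≈ 0.818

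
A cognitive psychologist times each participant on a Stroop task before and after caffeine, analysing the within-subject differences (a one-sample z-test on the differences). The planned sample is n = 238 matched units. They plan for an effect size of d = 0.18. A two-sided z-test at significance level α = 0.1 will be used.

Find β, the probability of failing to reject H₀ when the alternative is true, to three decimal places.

Noncentrality parameter: δ = d·√n = 0.18 × √238 = 2.7769
Two-sided α = 0.1 → critical value z_{0.05} = 1.645.
Power = Φ(δ − 1.645) + Φ(−δ − 1.645) = Φ(1.132) + Φ(-4.422) = 0.8712 + 0.0000 = 0.8712.
Type II error: β = 1 − power = 1 − 0.8712 = 0.1288.

β ≈ 0.129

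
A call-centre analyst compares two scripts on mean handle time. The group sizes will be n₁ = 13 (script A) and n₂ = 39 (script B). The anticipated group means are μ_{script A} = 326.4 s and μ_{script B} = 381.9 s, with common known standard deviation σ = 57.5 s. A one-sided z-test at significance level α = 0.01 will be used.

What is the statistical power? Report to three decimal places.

Power ≈ 0.754

Standardized effect: d = |μ_{script A} − μ_{script B}| / σ = |326.4 − 381.9| / 57.5 = 0.9652
Noncentrality parameter: δ = d / √(1/n₁ + 1/n₂) = 0.9652 / √(1/13 + 1/39) = 3.0139
One-sided α = 0.01 → critical value z_{0.01} = 2.326.
Power = Φ(δ − 2.326) = Φ(0.688) = 0.7541.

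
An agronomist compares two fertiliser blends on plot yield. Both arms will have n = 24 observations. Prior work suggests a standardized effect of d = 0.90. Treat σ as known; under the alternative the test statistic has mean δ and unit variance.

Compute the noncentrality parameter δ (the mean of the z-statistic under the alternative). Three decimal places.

δ ≈ 3.118

The noncentrality parameter scales effect size by the design's sample-size factor: δ = d·√(n/2) = 0.90 × √(24/2) = 3.1177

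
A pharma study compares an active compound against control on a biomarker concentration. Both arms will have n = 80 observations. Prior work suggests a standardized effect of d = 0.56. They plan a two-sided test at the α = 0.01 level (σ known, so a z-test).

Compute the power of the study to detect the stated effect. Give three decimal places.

Noncentrality parameter: δ = d·√(n/2) = 0.56 × √(80/2) = 3.5418
Two-sided α = 0.01 → critical value z_{0.005} = 2.576.
Power = Φ(δ − 2.576) + Φ(−δ − 2.576) = Φ(0.966) + Φ(-6.118) = 0.8330 + 0.0000 = 0.8330.

Power ≈ 0.833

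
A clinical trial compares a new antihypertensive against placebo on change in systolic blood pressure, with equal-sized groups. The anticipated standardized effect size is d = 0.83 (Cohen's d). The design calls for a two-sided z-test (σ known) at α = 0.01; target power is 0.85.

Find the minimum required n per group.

n = 38 per group

For power 0.85 need Φ(δ − z_{0.005}) = 0.85, so δ = z_{0.005} + z_{0.15} = 2.576 + 1.036 = 3.612.
(The Φ(−δ − z_{α/2}) term is vanishingly small for δ > 0 and is dropped in the standard sample-size formula.)
δ = d·√(n/2) ⇒ n = 2(δ/d)² = 2 × (3.612 / 0.83)² = 37.88.
Round up to the next whole unit.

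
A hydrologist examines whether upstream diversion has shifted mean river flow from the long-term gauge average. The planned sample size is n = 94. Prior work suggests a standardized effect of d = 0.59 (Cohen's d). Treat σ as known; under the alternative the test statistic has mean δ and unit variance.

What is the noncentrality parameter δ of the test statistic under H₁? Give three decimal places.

δ = d·√n = 0.59 × √94 = 5.7203

δ ≈ 5.720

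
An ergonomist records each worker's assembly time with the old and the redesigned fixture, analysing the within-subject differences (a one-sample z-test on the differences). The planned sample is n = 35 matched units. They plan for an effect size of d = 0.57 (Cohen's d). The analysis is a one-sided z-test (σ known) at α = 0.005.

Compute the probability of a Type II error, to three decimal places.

Noncentrality parameter: δ = d·√n = 0.57 × √35 = 3.3722
One-sided α = 0.005 → critical value z_{0.005} = 2.576.
Power = P(Z > 2.576 − δ) = Φ(0.796) = 0.7871.
Type II error: β = 1 − power = 1 − 0.7871 = 0.2129.

β ≈ 0.213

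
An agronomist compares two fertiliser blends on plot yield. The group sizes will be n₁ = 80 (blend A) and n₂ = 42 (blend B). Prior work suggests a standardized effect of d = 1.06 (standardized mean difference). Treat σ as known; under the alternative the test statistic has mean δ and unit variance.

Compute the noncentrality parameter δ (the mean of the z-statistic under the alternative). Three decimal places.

δ ≈ 5.563

The noncentrality parameter scales effect size by the design's sample-size factor: δ = d / √(1/n₁ + 1/n₂) = 1.06 / √(1/80 + 1/42) = 5.5628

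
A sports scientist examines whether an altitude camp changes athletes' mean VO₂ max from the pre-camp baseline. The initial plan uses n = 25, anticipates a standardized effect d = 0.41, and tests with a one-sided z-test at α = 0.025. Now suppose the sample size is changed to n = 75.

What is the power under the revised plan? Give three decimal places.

Power ≈ 0.944

With n = 75: δ = d·√n = 0.41 × √75 = 3.5507. Critical value z_{0.025} = 1.960.
Revised power = P(Z > 1.960 − δ) = Φ(1.591) = 0.9442.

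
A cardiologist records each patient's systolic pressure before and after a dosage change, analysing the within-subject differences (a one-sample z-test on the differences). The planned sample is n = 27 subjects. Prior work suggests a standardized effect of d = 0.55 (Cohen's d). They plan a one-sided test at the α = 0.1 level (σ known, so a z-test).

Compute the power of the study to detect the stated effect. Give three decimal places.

Noncentrality parameter: δ = d·√n = 0.55 × √27 = 2.8579
One-sided α = 0.1 → critical value z_{0.1} = 1.282.
Power = P(Z > 1.282 − δ) = Φ(1.576) = 0.9425.

Power ≈ 0.943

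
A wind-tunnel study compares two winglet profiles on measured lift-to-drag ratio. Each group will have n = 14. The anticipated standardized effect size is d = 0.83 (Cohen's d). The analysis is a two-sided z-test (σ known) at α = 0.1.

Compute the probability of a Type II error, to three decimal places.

Noncentrality parameter: δ = d·√(n/2) = 0.83 × √(14/2) = 2.1960
Critical value for a two-sided test at α = 0.1: z_{α/2} = 1.645.
Power = Φ(δ − 1.645) + Φ(−δ − 1.645) = Φ(0.551) + Φ(-3.841) = 0.7092 + 0.0001 = 0.7093.
Type II error: β = 1 − power = 1 − 0.7093 = 0.2907.

β ≈ 0.291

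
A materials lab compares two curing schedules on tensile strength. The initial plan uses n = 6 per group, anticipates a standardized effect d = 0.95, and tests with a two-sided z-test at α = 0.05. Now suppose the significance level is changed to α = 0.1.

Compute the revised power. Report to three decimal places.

Power ≈ 0.501

δ = d·√(n/2) = 0.95 × √(6/2) = 1.6454 (unchanged). New critical value: z_{0.05} = 1.645.
Revised power = Φ(δ − 1.645) + Φ(−δ − 1.645) = Φ(0.001) + Φ(-3.290) = 0.5002 + 0.0005 = 0.5007.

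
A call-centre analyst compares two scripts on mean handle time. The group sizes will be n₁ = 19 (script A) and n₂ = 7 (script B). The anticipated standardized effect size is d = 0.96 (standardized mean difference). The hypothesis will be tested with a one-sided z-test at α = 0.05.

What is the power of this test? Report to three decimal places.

Noncentrality parameter: δ = d / √(1/n₁ + 1/n₂) = 0.96 / √(1/19 + 1/7) = 2.1713
One-sided α = 0.05 → critical value z_{0.05} = 1.645.
Power = Φ(δ − 1.645) = Φ(0.526) = 0.7007.

Power ≈ 0.701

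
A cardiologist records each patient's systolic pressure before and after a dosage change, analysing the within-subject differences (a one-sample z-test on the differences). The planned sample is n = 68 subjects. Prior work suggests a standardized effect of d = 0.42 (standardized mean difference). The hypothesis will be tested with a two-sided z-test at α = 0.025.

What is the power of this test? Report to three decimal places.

Power ≈ 0.889

Noncentrality parameter: λ = d·√n = 0.42 × √68 = 3.4634
Two-sided α = 0.025 → critical value z_{0.0125} = 2.241.
Power = Φ(λ − 2.241) + Φ(−λ − 2.241) = Φ(1.222) + Φ(-5.705) = 0.8891 + 0.0000 = 0.8891.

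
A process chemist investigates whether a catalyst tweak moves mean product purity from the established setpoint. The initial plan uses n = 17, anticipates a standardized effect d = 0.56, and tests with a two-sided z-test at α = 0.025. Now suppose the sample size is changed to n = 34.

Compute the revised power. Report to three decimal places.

Power ≈ 0.847

With n = 34: δ = d·√n = 0.56 × √34 = 3.2653. Critical value z_{0.0125} = 2.241.
Revised power = Φ(δ − 2.241) + Φ(−δ − 2.241) = Φ(1.024) + Φ(-5.507) = 0.8471 + 0.0000 = 0.8471.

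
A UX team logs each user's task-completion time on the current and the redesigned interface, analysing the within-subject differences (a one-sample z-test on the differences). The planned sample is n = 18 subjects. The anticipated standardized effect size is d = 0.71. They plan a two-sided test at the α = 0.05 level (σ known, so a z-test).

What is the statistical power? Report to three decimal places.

Power ≈ 0.854

Noncentrality parameter: δ = d·√n = 0.71 × √18 = 3.0123
Critical value for a two-sided test at α = 0.05: z_{α/2} = 1.960.
Power = Φ(δ − 1.960) + Φ(−δ − 1.960) = Φ(1.052) + Φ(-4.972) = 0.8537 + 0.0000 = 0.8537.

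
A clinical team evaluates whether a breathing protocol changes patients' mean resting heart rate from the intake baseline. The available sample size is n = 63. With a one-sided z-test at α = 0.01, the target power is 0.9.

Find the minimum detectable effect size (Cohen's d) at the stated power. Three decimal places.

Required noncentrality: δ = z_{0.01} + z_{0.10} = 2.326 + 1.282 = 3.608.
δ = d·√n ⇒ d = δ/√n = 3.608/√63 = 0.4546.

d ≈ 0.455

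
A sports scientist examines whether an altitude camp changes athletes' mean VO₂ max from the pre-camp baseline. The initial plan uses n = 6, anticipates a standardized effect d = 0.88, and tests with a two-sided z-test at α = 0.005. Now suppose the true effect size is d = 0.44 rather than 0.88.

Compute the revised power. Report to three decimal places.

With d = 0.44: δ = d·√n = 0.44 × √6 = 1.0778. Critical value z_{0.0025} = 2.807.
Revised power = Φ(δ − 2.807) + Φ(−δ − 2.807) = Φ(-1.729) + Φ(-3.885) = 0.0419 + 0.0001 = 0.0419.

Power ≈ 0.042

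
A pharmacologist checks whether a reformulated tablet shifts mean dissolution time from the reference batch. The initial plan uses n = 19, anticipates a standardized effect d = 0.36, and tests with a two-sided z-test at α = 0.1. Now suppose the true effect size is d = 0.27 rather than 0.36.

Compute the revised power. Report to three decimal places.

Power ≈ 0.322

With d = 0.27: δ = d·√n = 0.27 × √19 = 1.1769. Critical value z_{0.05} = 1.645.
Revised power = Φ(δ − 1.645) + Φ(−δ − 1.645) = Φ(-0.468) + Φ(-2.822) = 0.3199 + 0.0024 = 0.3223.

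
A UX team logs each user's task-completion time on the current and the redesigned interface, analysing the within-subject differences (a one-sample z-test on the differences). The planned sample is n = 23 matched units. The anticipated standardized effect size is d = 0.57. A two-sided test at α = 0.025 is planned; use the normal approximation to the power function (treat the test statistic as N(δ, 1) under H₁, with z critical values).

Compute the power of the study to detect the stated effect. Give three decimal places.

Noncentrality parameter: δ = d·√n = 0.57 × √23 = 2.7336
Critical value for a two-sided test at α = 0.025: z_{α/2} = 2.241.
Power = Φ(δ − 2.241) + Φ(−δ − 2.241) = Φ(0.492) + Φ(-4.975) = 0.6887 + 0.0000 = 0.6887.

Power ≈ 0.689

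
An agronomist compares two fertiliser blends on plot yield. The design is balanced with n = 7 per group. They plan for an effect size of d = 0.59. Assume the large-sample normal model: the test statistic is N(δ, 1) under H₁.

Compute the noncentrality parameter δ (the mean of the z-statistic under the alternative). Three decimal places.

δ = d·√(n/2) = 0.59 × √(7/2) = 1.1038

δ ≈ 1.104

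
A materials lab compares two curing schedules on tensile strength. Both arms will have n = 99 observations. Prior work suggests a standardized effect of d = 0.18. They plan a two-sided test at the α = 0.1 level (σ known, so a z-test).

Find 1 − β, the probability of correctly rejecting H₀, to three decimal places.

Power ≈ 0.354

Noncentrality parameter: λ = d·√(n/2) = 0.18 × √(99/2) = 1.2664
Two-sided α = 0.1 → critical value z_{0.05} = 1.645.
Power = Φ(λ − 1.645) + Φ(−λ − 1.645) = Φ(-0.378) + Φ(-2.911) = 0.3526 + 0.0018 = 0.3544.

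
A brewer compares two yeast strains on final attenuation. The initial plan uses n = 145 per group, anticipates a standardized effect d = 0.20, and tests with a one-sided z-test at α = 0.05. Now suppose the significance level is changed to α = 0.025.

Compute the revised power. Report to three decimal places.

Power ≈ 0.399

δ = d·√(n/2) = 0.20 × √(145/2) = 1.7029 (unchanged). New critical value: z_{0.025} = 1.960.
Revised power = P(Z > 1.960 − δ) = Φ(-0.257) = 0.3986.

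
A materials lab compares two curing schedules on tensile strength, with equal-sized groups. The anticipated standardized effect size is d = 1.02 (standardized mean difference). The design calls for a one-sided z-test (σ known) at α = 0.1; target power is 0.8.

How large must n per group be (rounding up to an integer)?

n = 9 per group

Set Φ(δ − 1.282) = 0.8; then δ − 1.282 = Φ⁻¹(0.8) = 0.842, giving δ = 2.123.
δ = d·√(n/2) ⇒ n = 2(δ/d)² = 2 × (2.123 / 1.02)² = 8.67.
Round up to the next whole unit.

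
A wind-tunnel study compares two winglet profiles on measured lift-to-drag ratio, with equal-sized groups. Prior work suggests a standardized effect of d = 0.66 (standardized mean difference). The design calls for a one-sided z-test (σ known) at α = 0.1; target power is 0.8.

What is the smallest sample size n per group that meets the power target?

n = 21 per group

For power 0.8 need Φ(δ − z_{0.1}) = 0.8, so δ = z_{0.1} + z_{0.20} = 1.282 + 0.842 = 2.123.
δ = d·√(n/2) ⇒ n = 2(δ/d)² = 2 × (2.123 / 0.66)² = 20.70.
Round up to the next whole unit.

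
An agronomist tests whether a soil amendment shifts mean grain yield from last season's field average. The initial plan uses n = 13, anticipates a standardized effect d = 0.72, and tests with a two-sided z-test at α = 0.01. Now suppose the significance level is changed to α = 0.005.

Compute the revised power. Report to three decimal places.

Power ≈ 0.416

δ = d·√n = 0.72 × √13 = 2.5960 (unchanged). New critical value: z_{0.0025} = 2.807.
Revised power = Φ(δ − 2.807) + Φ(−δ − 2.807) = Φ(-0.211) + Φ(-5.403) = 0.4164 + 0.0000 = 0.4164.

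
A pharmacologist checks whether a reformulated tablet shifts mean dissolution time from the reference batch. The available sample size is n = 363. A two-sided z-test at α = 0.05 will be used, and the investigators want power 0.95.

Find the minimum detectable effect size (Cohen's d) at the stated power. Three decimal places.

Required noncentrality: δ = z_{0.025} + z_{0.05} = 1.960 + 1.645 = 3.605.
(The second rejection-region term Φ(−δ − z_{α/2}) is negligible and dropped.)
δ = d·√n ⇒ d = δ/√n = 3.605/√363 = 0.1892.

d ≈ 0.189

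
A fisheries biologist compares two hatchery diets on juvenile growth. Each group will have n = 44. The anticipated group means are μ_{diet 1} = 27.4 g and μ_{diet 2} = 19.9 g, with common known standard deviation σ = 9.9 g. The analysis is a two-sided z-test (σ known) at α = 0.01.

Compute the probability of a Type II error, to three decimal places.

Standardized effect: d = |μ_{diet 1} − μ_{diet 2}| / σ = |27.4 − 19.9| / 9.9 = 0.7576
Noncentrality parameter: δ = d·√(n/2) = 0.7576 × √(44/2) = 3.5533
Critical value for a two-sided test at α = 0.01: z_{α/2} = 2.576.
Power = Φ(δ − 2.576) + Φ(−δ − 2.576) = Φ(0.978) + Φ(-6.129) = 0.8358 + 0.0000 = 0.8358.
Type II error: β = 1 − power = 1 − 0.8358 = 0.1642.

β ≈ 0.164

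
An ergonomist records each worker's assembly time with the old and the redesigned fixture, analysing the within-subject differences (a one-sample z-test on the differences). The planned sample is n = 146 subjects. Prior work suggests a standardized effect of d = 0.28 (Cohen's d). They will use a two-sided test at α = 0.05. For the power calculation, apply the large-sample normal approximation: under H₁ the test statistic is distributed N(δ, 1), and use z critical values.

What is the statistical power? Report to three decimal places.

Power ≈ 0.923

Noncentrality parameter: δ = d·√n = 0.28 × √146 = 3.3833
Critical value for a two-sided test at α = 0.05: z_{α/2} = 1.960.
Power = Φ(δ − 1.960) + Φ(−δ − 1.960) = Φ(1.423) + Φ(-5.343) = 0.9227 + 0.0000 = 0.9227.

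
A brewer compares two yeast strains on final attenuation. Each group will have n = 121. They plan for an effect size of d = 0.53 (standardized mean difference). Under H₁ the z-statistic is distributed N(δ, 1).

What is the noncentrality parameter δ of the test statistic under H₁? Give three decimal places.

δ = d·√(n/2) = 0.53 × √(121/2) = 4.1224

δ ≈ 4.122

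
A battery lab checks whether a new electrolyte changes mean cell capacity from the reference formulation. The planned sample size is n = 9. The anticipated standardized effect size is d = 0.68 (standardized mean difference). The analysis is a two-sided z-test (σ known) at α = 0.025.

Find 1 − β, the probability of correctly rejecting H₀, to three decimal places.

Noncentrality parameter: δ = d·√n = 0.68 × √9 = 2.0400
Critical value for a two-sided test at α = 0.025: z_{α/2} = 2.241.
Power = Φ(δ − 2.241) + Φ(−δ − 2.241) = Φ(-0.201) + Φ(-4.281) = 0.4202 + 0.0000 = 0.4202.

Power ≈ 0.420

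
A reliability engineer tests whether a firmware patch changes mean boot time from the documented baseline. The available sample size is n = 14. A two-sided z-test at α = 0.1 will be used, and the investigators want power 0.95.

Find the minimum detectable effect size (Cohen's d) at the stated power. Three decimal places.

d ≈ 0.879

Required noncentrality: δ = z_{0.05} + z_{0.05} = 1.645 + 1.645 = 3.290.
(The second rejection-region term Φ(−δ − z_{α/2}) is negligible and dropped.)
δ = d·√n ⇒ d = δ/√n = 3.290/√14 = 0.8792.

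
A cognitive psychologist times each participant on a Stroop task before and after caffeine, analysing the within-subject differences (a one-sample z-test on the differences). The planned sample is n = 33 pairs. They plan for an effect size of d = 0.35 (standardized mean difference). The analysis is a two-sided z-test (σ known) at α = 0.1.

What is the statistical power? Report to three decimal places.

Noncentrality parameter: δ = d·√n = 0.35 × √33 = 2.0106
Critical value for a two-sided test at α = 0.1: z_{α/2} = 1.645.
Power = Φ(δ − 1.645) + Φ(−δ − 1.645) = Φ(0.366) + Φ(-3.655) = 0.6427 + 0.0001 = 0.6429.

Power ≈ 0.643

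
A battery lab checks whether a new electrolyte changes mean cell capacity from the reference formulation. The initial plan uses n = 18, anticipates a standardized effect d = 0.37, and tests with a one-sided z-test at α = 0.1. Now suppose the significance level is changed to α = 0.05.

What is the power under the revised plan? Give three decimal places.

δ = d·√n = 0.37 × √18 = 1.5698 (unchanged). New critical value: z_{0.05} = 1.645.
Revised power = Φ(δ − 1.645) = Φ(-0.075) = 0.4701.

Power ≈ 0.470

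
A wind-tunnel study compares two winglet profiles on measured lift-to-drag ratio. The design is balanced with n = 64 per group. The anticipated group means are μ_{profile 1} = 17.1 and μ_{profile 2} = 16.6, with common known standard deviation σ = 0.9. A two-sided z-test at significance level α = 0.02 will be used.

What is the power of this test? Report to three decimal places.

Standardized effect: d = |μ_{profile 1} − μ_{profile 2}| / σ = |17.1 − 16.6| / 0.9 = 0.5556
Noncentrality parameter: δ = d·√(n/2) = 0.5556 × √(64/2) = 3.1427
Two-sided α = 0.02 → critical value z_{0.01} = 2.326.
Power = Φ(δ − 2.326) + Φ(−δ − 2.326) = Φ(0.816) + Φ(-5.469) = 0.7928 + 0.0000 = 0.7928.

Power ≈ 0.793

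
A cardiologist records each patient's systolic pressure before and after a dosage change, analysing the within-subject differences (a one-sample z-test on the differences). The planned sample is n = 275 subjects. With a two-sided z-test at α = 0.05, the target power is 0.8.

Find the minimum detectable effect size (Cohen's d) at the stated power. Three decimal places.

d ≈ 0.169

Required noncentrality: δ = z_{0.025} + z_{0.20} = 1.960 + 0.842 = 2.802.
(The second rejection-region term Φ(−δ − z_{α/2}) is negligible and dropped.)
δ = d·√n ⇒ d = δ/√n = 2.802/√275 = 0.1689.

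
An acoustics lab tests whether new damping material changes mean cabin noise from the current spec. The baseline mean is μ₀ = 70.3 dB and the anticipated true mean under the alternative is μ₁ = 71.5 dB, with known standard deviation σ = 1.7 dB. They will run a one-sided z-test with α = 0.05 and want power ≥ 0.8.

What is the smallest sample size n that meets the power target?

Standardized effect: d = |μ₁ − μ₀| / σ = |71.5 − 70.3| / 1.7 = 0.7059
For power 0.8 need Φ(δ − z_{0.05}) = 0.8, so δ = z_{0.05} + z_{0.20} = 1.645 + 0.842 = 2.486.
δ = d·√n ⇒ n = (δ/d)² = (2.486 / 0.7059)² = 12.41.
Round up to the next whole unit.

n = 13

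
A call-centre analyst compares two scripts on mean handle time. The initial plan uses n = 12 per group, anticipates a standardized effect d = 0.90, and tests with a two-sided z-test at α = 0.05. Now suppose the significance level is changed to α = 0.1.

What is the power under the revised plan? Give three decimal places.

Power ≈ 0.712

δ = d·√(n/2) = 0.90 × √(12/2) = 2.2045 (unchanged). New critical value: z_{0.05} = 1.645.
Revised power = Φ(δ − 1.645) + Φ(−δ − 1.645) = Φ(0.560) + Φ(-3.849) = 0.7122 + 0.0001 = 0.7122.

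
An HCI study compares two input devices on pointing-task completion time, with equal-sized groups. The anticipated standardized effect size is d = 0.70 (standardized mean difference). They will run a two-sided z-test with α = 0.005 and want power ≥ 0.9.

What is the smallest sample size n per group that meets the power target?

Set Φ(δ − 2.807) = 0.9; then δ − 2.807 = Φ⁻¹(0.9) = 1.282, giving δ = 4.089.
(For δ > 0 the lower-tail rejection region contributes negligibly to power, so the one-term inversion is standard.)
δ = d·√(n/2) ⇒ n = 2(δ/d)² = 2 × (4.089 / 0.70)² = 68.23.
Rounding up, n = 69 per group.

n = 69 per group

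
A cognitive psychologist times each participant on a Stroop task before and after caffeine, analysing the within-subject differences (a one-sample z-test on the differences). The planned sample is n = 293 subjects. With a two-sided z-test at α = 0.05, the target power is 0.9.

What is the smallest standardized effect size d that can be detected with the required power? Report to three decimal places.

Need Φ(δ − 1.960) = 0.9, so δ = 1.960 + 1.282 = 3.242.
(Lower-tail contribution to power is negligible for δ > 0.)
δ = d·√n ⇒ d = δ/√n = 3.242/√293 = 0.1894.

d ≈ 0.189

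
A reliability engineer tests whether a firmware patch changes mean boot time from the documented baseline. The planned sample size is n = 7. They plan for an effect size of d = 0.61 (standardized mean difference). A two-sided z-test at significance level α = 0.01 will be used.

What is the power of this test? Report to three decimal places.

Power ≈ 0.168

Noncentrality parameter: δ = d·√n = 0.61 × √7 = 1.6139
Critical value for a two-sided test at α = 0.01: z_{α/2} = 2.576.
Power = Φ(δ − 2.576) + Φ(−δ − 2.576) = Φ(-0.962) + Φ(-4.190) = 0.1680 + 0.0000 = 0.1681.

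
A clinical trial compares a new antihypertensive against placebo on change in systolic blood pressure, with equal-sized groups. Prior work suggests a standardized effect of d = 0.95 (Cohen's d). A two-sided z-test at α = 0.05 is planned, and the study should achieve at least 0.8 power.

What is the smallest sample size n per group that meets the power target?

Set Φ(δ − 1.960) = 0.8; then δ − 1.960 = Φ⁻¹(0.8) = 0.842, giving δ = 2.802.
(The Φ(−δ − z_{α/2}) term is vanishingly small for δ > 0 and is dropped in the standard sample-size formula.)
δ = d·√(n/2) ⇒ n = 2(δ/d)² = 2 × (2.802 / 0.95)² = 17.39.
Round up to the next whole unit.

n = 18 per group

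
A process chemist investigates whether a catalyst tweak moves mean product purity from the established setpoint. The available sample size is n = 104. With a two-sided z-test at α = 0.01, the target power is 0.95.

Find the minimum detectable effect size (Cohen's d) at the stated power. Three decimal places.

Need Φ(δ − 2.576) = 0.95, so δ = 2.576 + 1.645 = 4.221.
(The second rejection-region term Φ(−δ − z_{α/2}) is negligible and dropped.)
δ = d·√n ⇒ d = δ/√n = 4.221/√104 = 0.4139.

d ≈ 0.414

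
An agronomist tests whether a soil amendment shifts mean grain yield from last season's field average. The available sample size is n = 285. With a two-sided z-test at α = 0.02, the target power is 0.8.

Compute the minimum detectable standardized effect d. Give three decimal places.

d ≈ 0.188

Need Φ(δ − 2.326) = 0.8, so δ = 2.326 + 0.842 = 3.168.
(The second rejection-region term Φ(−δ − z_{α/2}) is negligible and dropped.)
δ = d·√n ⇒ d = δ/√n = 3.168/√285 = 0.1877.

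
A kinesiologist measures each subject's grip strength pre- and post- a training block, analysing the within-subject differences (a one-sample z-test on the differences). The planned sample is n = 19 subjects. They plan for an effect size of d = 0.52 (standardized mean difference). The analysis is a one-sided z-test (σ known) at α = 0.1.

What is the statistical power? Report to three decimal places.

Power ≈ 0.838

Noncentrality parameter: δ = d·√n = 0.52 × √19 = 2.2666
Critical value for a one-sided test at α = 0.1: z_α = 1.282.
Power = P(Z > 1.282 − δ) = Φ(0.985) = 0.8377.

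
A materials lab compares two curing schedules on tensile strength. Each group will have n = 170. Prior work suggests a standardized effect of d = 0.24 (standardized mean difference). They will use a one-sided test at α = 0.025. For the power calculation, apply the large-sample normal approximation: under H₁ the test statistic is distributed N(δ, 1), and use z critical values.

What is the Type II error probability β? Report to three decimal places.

Noncentrality parameter: δ = d·√(n/2) = 0.24 × √(170/2) = 2.2127
Critical value for a one-sided test at α = 0.025: z_α = 1.960.
Power = P(Z > 1.960 − δ) = Φ(0.253) = 0.5998.
Type II error: β = 1 − power = 1 − 0.5998 = 0.4002.

β ≈ 0.400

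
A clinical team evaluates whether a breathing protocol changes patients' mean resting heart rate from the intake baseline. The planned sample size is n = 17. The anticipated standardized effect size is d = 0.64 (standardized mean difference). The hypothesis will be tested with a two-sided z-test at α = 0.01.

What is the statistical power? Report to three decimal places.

Power ≈ 0.525

Noncentrality parameter: δ = d·√n = 0.64 × √17 = 2.6388
Critical value for a two-sided test at α = 0.01: z_{α/2} = 2.576.
Power = Φ(δ − 2.576) + Φ(−δ − 2.576) = Φ(0.063) + Φ(-5.215) = 0.5251 + 0.0000 = 0.5251.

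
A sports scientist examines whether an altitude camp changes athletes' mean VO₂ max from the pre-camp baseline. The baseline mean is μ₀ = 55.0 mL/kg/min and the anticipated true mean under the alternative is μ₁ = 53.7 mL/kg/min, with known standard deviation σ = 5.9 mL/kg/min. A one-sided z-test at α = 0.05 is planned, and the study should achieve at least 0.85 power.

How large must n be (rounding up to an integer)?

n = 149

Standardized effect: d = |μ₁ − μ₀| / σ = |53.7 − 55.0| / 5.9 = 0.2203
For power 0.85 need Φ(δ − z_{0.05}) = 0.85, so δ = z_{0.05} + z_{0.15} = 1.645 + 1.036 = 2.681.
δ = d·√n ⇒ n = (δ/d)² = (2.681 / 0.2203)² = 148.08.
Rounding up, n = 149.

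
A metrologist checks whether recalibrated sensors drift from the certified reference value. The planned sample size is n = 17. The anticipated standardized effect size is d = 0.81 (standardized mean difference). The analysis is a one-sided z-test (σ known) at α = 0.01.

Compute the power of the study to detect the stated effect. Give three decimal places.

Power ≈ 0.845

Noncentrality parameter: δ = d·√n = 0.81 × √17 = 3.3397
Critical value for a one-sided test at α = 0.01: z_α = 2.326.
Power = P(Z > 2.326 − δ) = Φ(1.013) = 0.8446.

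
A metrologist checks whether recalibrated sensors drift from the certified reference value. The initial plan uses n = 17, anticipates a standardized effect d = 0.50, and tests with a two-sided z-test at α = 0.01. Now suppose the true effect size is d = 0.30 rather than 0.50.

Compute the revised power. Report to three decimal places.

Power ≈ 0.090

With d = 0.30: δ = d·√n = 0.30 × √17 = 1.2369. Critical value z_{0.005} = 2.576.
Revised power = Φ(δ − 2.576) + Φ(−δ − 2.576) = Φ(-1.339) + Φ(-3.813) = 0.0903 + 0.0001 = 0.0904.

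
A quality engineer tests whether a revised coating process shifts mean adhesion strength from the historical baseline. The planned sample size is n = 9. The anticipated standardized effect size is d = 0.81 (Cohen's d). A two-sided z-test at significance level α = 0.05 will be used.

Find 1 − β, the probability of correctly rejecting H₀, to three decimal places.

Noncentrality parameter: δ = d·√n = 0.81 × √9 = 2.4300
Critical value for a two-sided test at α = 0.05: z_{α/2} = 1.960.
Power = Φ(δ − 1.960) + Φ(−δ − 1.960) = Φ(0.470) + Φ(-4.390) = 0.6808 + 0.0000 = 0.6808.

Power ≈ 0.681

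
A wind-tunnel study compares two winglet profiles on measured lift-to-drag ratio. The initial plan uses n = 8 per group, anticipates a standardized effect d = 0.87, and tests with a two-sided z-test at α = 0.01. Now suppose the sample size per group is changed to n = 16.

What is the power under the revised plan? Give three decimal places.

With n = 16 per group: δ = d·√(n/2) = 0.87 × √(16/2) = 2.4607. Critical value z_{0.005} = 2.576.
Revised power = Φ(δ − 2.576) + Φ(−δ − 2.576) = Φ(-0.115) + Φ(-5.037) = 0.4542 + 0.0000 = 0.4542.

Power ≈ 0.454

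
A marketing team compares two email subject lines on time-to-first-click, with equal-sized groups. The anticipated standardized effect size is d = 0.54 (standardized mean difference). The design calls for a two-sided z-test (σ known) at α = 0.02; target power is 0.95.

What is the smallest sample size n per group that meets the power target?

Set Φ(δ − 2.326) = 0.95; then δ − 2.326 = Φ⁻¹(0.95) = 1.645, giving δ = 3.971.
(The Φ(−δ − z_{α/2}) term is vanishingly small for δ > 0 and is dropped in the standard sample-size formula.)
δ = d·√(n/2) ⇒ n = 2(δ/d)² = 2 × (3.971 / 0.54)² = 108.16.
Round up to the next whole unit.

n = 109 per group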